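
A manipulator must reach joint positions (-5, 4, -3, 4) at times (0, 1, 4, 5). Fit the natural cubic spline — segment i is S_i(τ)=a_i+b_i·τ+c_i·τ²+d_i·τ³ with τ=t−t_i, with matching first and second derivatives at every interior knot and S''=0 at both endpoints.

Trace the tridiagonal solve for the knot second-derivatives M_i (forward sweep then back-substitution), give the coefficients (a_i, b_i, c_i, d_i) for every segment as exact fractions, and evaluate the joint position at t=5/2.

  seg 0: a=-5 b=1841/165 c=0 d=-356/165
  seg 1: a=4 b=773/165 c=-356/55 d=62/45
  seg 2: a=-3 b=503/165 c=326/55 d=-326/165
S(5/2) = 49/44

Δ: Δ0=9, Δ1=-7/3, Δ2=7
row 1: diag=8, rhs=-68; c'=3/8, d'=-17/2
row 2: denom=8−3·3/8=55/8; d'=(56−3·-17/2)/(55/8)=652/55
back: M2=652/55
back: M1=-17/2−3/8·652/55=-712/55
M: M0=0, M1=-712/55, M2=652/55, M3=0
seg 0: a=-5, c=M0/2=0, d=(M1−M0)/(6·1)=-356/165, b=Δ0−h0·(2M0+M1)/6=1841/165
seg 1: a=4, c=M1/2=-356/55, d=(M2−M1)/(6·3)=62/45, b=Δ1−h1·(2M1+M2)/6=773/165
seg 2: a=-3, c=M2/2=326/55, d=(M3−M2)/(6·1)=-326/165, b=Δ2−h2·(2M2+M3)/6=503/165
t_q=5/2 → seg 1, τ=3/2; S=4+773/165·τ+-356/55·τ²+62/45·τ³=49/44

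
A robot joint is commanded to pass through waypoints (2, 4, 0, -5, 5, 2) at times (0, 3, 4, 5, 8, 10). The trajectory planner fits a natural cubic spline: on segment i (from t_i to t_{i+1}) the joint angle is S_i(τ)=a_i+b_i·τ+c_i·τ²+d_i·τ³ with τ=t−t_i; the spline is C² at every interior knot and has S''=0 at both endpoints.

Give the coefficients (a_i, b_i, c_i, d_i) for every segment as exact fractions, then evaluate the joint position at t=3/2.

  seg 0: a=2 b=9487/4242 c=0 d=-6659/38178
  seg 1: a=4 b=-5245/2121 c=-6659/4242 d=181/4242
  seg 2: a=0 b=-7755/1414 c=-3058/2121 d=8171/4242
  seg 3: a=-5 b=-5492/2121 c=18397/4242 d=-30067/38178
  seg 4: a=5 b=9197/4242 c=-1945/707 d=1945/4242
S(3/2) = 53913/11312

Δ: Δ0=2/3, Δ1=-4, Δ2=-5, Δ3=10/3, Δ4=-3/2
row 1: diag=8, rhs=-28; c'=1/8, d'=-7/2
row 2: denom=4−1·1/8=31/8; d'=(-6−1·-7/2)/(31/8)=-20/31
row 3: denom=8−1·8/31=240/31; d'=(50−1·-20/31)/(240/31)=157/24
row 4: denom=10−3·31/80=707/80; d'=(-29−3·157/24)/(707/80)=-3890/707
back: M4=-3890/707
back: M3=157/24−31/80·-3890/707=18397/2121
back: M2=-20/31−8/31·18397/2121=-6116/2121
back: M1=-7/2−1/8·-6116/2121=-6659/2121
M: M0=0, M1=-6659/2121, M2=-6116/2121, M3=18397/2121, M4=-3890/707, M5=0
seg 0: a=2, c=M0/2=0, d=(M1−M0)/(6·3)=-6659/38178, b=Δ0−h0·(2M0+M1)/6=9487/4242
seg 1: a=4, c=M1/2=-6659/4242, d=(M2−M1)/(6·1)=181/4242, b=Δ1−h1·(2M1+M2)/6=-5245/2121
seg 2: a=0, c=M2/2=-3058/2121, d=(M3−M2)/(6·1)=8171/4242, b=Δ2−h2·(2M2+M3)/6=-7755/1414
seg 3: a=-5, c=M3/2=18397/4242, d=(M4−M3)/(6·3)=-30067/38178, b=Δ3−h3·(2M3+M4)/6=-5492/2121
seg 4: a=5, c=M4/2=-1945/707, d=(M5−M4)/(6·2)=1945/4242, b=Δ4−h4·(2M4+M5)/6=9197/4242
t_q=3/2 → seg 0, τ=3/2; S=2+9487/4242·τ+0·τ²+-6659/38178·τ³=53913/11312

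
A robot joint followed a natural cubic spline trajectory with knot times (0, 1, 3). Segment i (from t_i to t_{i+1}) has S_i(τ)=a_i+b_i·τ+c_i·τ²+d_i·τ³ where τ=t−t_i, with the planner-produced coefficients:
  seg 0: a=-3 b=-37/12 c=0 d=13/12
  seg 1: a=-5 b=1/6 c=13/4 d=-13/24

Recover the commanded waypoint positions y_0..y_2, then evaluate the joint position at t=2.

y_0 = S_0(0) = a_0 = -3
y_1 = S_1(0) = a_1 = -5
y_2 = S_1(2) = 4
t_q=2 is in segment 1 (τ=1); S_1(τ)=-17/8

y_0=-3 y_1=-5 y_2=4
S(2) = -17/8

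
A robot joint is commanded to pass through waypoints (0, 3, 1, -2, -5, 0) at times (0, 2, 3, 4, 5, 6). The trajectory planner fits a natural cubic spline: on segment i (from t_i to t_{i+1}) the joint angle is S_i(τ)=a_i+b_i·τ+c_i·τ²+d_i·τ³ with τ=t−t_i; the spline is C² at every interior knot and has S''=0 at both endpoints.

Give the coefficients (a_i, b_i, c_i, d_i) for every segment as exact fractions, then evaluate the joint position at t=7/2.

  seg 0: a=0 b=573/214 c=0 d=-63/214
  seg 1: a=3 b=-183/214 c=-189/107 d=133/214
  seg 2: a=1 b=-270/107 c=21/214 d=-123/214
  seg 3: a=-2 b=-867/214 c=-174/107 d=573/214
  seg 4: a=-5 b=78/107 c=1371/214 d=-457/214
S(7/2) = -529/1712

Δ: Δ0=3/2, Δ1=-2, Δ2=-3, Δ3=-3, Δ4=5
row 1: diag=6, rhs=-21; c'=1/6, d'=-7/2
row 2: denom=4−1·1/6=23/6; d'=(-6−1·-7/2)/(23/6)=-15/23
row 3: denom=4−1·6/23=86/23; d'=(0−1·-15/23)/(86/23)=15/86
row 4: denom=4−1·23/86=321/86; d'=(48−1·15/86)/(321/86)=1371/107
back: M4=1371/107
back: M3=15/86−23/86·1371/107=-348/107
back: M2=-15/23−6/23·-348/107=21/107
back: M1=-7/2−1/6·21/107=-378/107
M: M0=0, M1=-378/107, M2=21/107, M3=-348/107, M4=1371/107, M5=0
seg 0: a=0, c=M0/2=0, d=(M1−M0)/(6·2)=-63/214, b=Δ0−h0·(2M0+M1)/6=573/214
seg 1: a=3, c=M1/2=-189/107, d=(M2−M1)/(6·1)=133/214, b=Δ1−h1·(2M1+M2)/6=-183/214
seg 2: a=1, c=M2/2=21/214, d=(M3−M2)/(6·1)=-123/214, b=Δ2−h2·(2M2+M3)/6=-270/107
seg 3: a=-2, c=M3/2=-174/107, d=(M4−M3)/(6·1)=573/214, b=Δ3−h3·(2M3+M4)/6=-867/214
seg 4: a=-5, c=M4/2=1371/214, d=(M5−M4)/(6·1)=-457/214, b=Δ4−h4·(2M4+M5)/6=78/107
t_q=7/2 → seg 2, τ=1/2; S=1+-270/107·τ+21/214·τ²+-123/214·τ³=-529/1712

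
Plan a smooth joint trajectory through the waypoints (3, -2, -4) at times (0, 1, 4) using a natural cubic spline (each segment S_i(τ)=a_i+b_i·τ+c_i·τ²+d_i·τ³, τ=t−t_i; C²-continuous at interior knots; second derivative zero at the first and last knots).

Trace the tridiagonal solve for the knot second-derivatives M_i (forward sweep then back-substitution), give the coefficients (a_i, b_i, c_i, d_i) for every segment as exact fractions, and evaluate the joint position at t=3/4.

Δ: Δ0=-5, Δ1=-2/3
row 1: diag=8, rhs=26; c'=3/8, d'=13/4
back: M1=13/4
M: M0=0, M1=13/4, M2=0
seg 0: a=3, c=M0/2=0, d=(M1−M0)/(6·1)=13/24, b=Δ0−h0·(2M0+M1)/6=-133/24
seg 1: a=-2, c=M1/2=13/8, d=(M2−M1)/(6·3)=-13/72, b=Δ1−h1·(2M1+M2)/6=-47/12
t_q=3/4 → seg 0, τ=3/4; S=3+-133/24·τ+0·τ²+13/24·τ³=-475/512

  seg 0: a=3 b=-133/24 c=0 d=13/24
  seg 1: a=-2 b=-47/12 c=13/8 d=-13/72
S(3/4) = -475/512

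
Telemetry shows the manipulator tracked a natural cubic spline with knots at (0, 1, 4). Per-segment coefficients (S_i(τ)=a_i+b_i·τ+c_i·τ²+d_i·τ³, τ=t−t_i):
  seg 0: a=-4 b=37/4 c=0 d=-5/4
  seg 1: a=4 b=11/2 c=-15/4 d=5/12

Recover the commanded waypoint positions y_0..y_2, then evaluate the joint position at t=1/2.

y_0=-4 y_1=4 y_2=-2
S(1/2) = 15/32

y_0 = S_0(0) = a_0 = -4
y_1 = S_1(0) = a_1 = 4
y_2 = S_1(3) = -2
t_q=1/2 is in segment 0 (τ=1/2); S_0(τ)=15/32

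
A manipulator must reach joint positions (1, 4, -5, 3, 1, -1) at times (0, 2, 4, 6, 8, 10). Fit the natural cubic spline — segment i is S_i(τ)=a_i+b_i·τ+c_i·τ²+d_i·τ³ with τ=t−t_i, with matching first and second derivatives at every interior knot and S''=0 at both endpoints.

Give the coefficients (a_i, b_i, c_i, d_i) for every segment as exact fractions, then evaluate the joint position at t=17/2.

  seg 0: a=1 b=797/209 c=0 d=-967/1672
  seg 1: a=4 b=-1307/418 c=-2901/836 d=2327/1672
  seg 2: a=-5 b=-64/209 c=1020/209 d=-15/11
  seg 3: a=3 b=596/209 c=-690/209 d=575/836
  seg 4: a=1 b=-439/209 c=345/418 d=-115/836
S(17/2) = 929/6688

Δ: Δ0=3/2, Δ1=-9/2, Δ2=4, Δ3=-1, Δ4=-1
row 1: diag=8, rhs=-36; c'=1/4, d'=-9/2
row 2: denom=8−2·1/4=15/2; d'=(51−2·-9/2)/(15/2)=8
row 3: denom=8−2·4/15=112/15; d'=(-30−2·8)/(112/15)=-345/56
row 4: denom=8−2·15/56=209/28; d'=(0−2·-345/56)/(209/28)=345/209
back: M4=345/209
back: M3=-345/56−15/56·345/209=-1380/209
back: M2=8−4/15·-1380/209=2040/209
back: M1=-9/2−1/4·2040/209=-2901/418
M: M0=0, M1=-2901/418, M2=2040/209, M3=-1380/209, M4=345/209, M5=0
seg 0: a=1, c=M0/2=0, d=(M1−M0)/(6·2)=-967/1672, b=Δ0−h0·(2M0+M1)/6=797/209
seg 1: a=4, c=M1/2=-2901/836, d=(M2−M1)/(6·2)=2327/1672, b=Δ1−h1·(2M1+M2)/6=-1307/418
seg 2: a=-5, c=M2/2=1020/209, d=(M3−M2)/(6·2)=-15/11, b=Δ2−h2·(2M2+M3)/6=-64/209
seg 3: a=3, c=M3/2=-690/209, d=(M4−M3)/(6·2)=575/836, b=Δ3−h3·(2M3+M4)/6=596/209
seg 4: a=1, c=M4/2=345/418, d=(M5−M4)/(6·2)=-115/836, b=Δ4−h4·(2M4+M5)/6=-439/209
t_q=17/2 → seg 4, τ=1/2; S=1+-439/209·τ+345/418·τ²+-115/836·τ³=929/6688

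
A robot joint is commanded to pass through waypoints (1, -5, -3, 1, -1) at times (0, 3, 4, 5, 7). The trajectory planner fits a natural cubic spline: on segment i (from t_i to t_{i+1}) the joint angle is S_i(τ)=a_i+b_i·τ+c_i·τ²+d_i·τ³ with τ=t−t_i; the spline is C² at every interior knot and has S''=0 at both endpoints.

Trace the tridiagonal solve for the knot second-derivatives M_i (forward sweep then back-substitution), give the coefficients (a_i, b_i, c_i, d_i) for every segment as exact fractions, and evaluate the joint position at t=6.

  seg 0: a=1 b=-581/178 c=0 d=25/178
  seg 1: a=-5 b=47/89 c=225/178 d=37/178
  seg 2: a=-3 b=655/178 c=168/89 d=-279/178
  seg 3: a=1 b=245/89 c=-501/178 d=167/356
S(6) = 501/356

Δ: Δ0=-2, Δ1=2, Δ2=4, Δ3=-1
row 1: diag=8, rhs=24; c'=1/8, d'=3
row 2: denom=4−1·1/8=31/8; d'=(12−1·3)/(31/8)=72/31
row 3: denom=6−1·8/31=178/31; d'=(-30−1·72/31)/(178/31)=-501/89
back: M3=-501/89
back: M2=72/31−8/31·-501/89=336/89
back: M1=3−1/8·336/89=225/89
M: M0=0, M1=225/89, M2=336/89, M3=-501/89, M4=0
seg 0: a=1, c=M0/2=0, d=(M1−M0)/(6·3)=25/178, b=Δ0−h0·(2M0+M1)/6=-581/178
seg 1: a=-5, c=M1/2=225/178, d=(M2−M1)/(6·1)=37/178, b=Δ1−h1·(2M1+M2)/6=47/89
seg 2: a=-3, c=M2/2=168/89, d=(M3−M2)/(6·1)=-279/178, b=Δ2−h2·(2M2+M3)/6=655/178
seg 3: a=1, c=M3/2=-501/178, d=(M4−M3)/(6·2)=167/356, b=Δ3−h3·(2M3+M4)/6=245/89
t_q=6 → seg 3, τ=1; S=1+245/89·τ+-501/178·τ²+167/356·τ³=501/356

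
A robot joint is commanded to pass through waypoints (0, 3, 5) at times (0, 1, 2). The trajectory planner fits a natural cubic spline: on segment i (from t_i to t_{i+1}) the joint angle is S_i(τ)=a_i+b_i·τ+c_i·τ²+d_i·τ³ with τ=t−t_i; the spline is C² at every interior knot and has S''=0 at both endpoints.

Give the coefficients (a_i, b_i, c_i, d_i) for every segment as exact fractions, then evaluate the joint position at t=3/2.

Δ: Δ0=3, Δ1=2
row 1: diag=4, rhs=-6; c'=1/4, d'=-3/2
back: M1=-3/2
M: M0=0, M1=-3/2, M2=0
seg 0: a=0, c=M0/2=0, d=(M1−M0)/(6·1)=-1/4, b=Δ0−h0·(2M0+M1)/6=13/4
seg 1: a=3, c=M1/2=-3/4, d=(M2−M1)/(6·1)=1/4, b=Δ1−h1·(2M1+M2)/6=5/2
t_q=3/2 → seg 1, τ=1/2; S=3+5/2·τ+-3/4·τ²+1/4·τ³=131/32

  seg 0: a=0 b=13/4 c=0 d=-1/4
  seg 1: a=3 b=5/2 c=-3/4 d=1/4
S(3/2) = 131/32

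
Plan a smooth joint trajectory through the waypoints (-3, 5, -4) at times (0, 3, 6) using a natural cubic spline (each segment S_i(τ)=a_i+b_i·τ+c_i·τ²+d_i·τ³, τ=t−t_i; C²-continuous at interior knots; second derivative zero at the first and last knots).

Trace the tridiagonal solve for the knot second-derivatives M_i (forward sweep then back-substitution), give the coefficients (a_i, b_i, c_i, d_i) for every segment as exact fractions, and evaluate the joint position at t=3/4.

  seg 0: a=-3 b=49/12 c=0 d=-17/108
  seg 1: a=5 b=-1/6 c=-17/12 d=17/108
S(3/4) = -1/256

Δ: Δ0=8/3, Δ1=-3
row 1: diag=12, rhs=-34; c'=1/4, d'=-17/6
back: M1=-17/6
M: M0=0, M1=-17/6, M2=0
seg 0: a=-3, c=M0/2=0, d=(M1−M0)/(6·3)=-17/108, b=Δ0−h0·(2M0+M1)/6=49/12
seg 1: a=5, c=M1/2=-17/12, d=(M2−M1)/(6·3)=17/108, b=Δ1−h1·(2M1+M2)/6=-1/6
t_q=3/4 → seg 0, τ=3/4; S=-3+49/12·τ+0·τ²+-17/108·τ³=-1/256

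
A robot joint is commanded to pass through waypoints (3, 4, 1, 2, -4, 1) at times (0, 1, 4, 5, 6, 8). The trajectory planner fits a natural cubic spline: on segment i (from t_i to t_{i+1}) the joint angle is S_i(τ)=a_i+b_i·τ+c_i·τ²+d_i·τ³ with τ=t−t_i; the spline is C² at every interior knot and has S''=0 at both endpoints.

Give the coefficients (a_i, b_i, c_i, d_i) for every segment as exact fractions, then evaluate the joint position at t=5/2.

Δ: Δ0=1, Δ1=-1, Δ2=1, Δ3=-6, Δ4=5/2
row 1: diag=8, rhs=-12; c'=3/8, d'=-3/2
row 2: denom=8−3·3/8=55/8; d'=(12−3·-3/2)/(55/8)=12/5
row 3: denom=4−1·8/55=212/55; d'=(-42−1·12/5)/(212/55)=-1221/106
row 4: denom=6−1·55/212=1217/212; d'=(51−1·-1221/106)/(1217/212)=13254/1217
back: M4=13254/1217
back: M3=-1221/106−55/212·13254/1217=-17457/1217
back: M2=12/5−8/55·-17457/1217=5460/1217
back: M1=-3/2−3/8·5460/1217=-3873/1217
M: M0=0, M1=-3873/1217, M2=5460/1217, M3=-17457/1217, M4=13254/1217, M5=0
seg 0: a=3, c=M0/2=0, d=(M1−M0)/(6·1)=-1291/2434, b=Δ0−h0·(2M0+M1)/6=3725/2434
seg 1: a=4, c=M1/2=-3873/2434, d=(M2−M1)/(6·3)=1037/2434, b=Δ1−h1·(2M1+M2)/6=-74/1217
seg 2: a=1, c=M2/2=2730/1217, d=(M3−M2)/(6·1)=-7639/2434, b=Δ2−h2·(2M2+M3)/6=4613/2434
seg 3: a=2, c=M3/2=-17457/2434, d=(M4−M3)/(6·1)=10237/2434, b=Δ3−h3·(2M3+M4)/6=-3692/1217
seg 4: a=-4, c=M4/2=6627/1217, d=(M5−M4)/(6·2)=-2209/2434, b=Δ4−h4·(2M4+M5)/6=-11587/2434
t_q=5/2 → seg 1, τ=3/2; S=4+-74/1217·τ+-3873/2434·τ²+1037/2434·τ³=34397/19472

  seg 0: a=3 b=3725/2434 c=0 d=-1291/2434
  seg 1: a=4 b=-74/1217 c=-3873/2434 d=1037/2434
  seg 2: a=1 b=4613/2434 c=2730/1217 d=-7639/2434
  seg 3: a=2 b=-3692/1217 c=-17457/2434 d=10237/2434
  seg 4: a=-4 b=-11587/2434 c=6627/1217 d=-2209/2434
S(5/2) = 34397/19472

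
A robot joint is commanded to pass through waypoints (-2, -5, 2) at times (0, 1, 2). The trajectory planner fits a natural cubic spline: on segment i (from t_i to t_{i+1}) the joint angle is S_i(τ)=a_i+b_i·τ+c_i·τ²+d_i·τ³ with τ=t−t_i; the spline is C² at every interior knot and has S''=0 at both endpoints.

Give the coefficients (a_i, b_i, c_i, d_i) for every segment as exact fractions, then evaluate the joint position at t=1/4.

Δ: Δ0=-3, Δ1=7
row 1: diag=4, rhs=60; c'=1/4, d'=15
back: M1=15
M: M0=0, M1=15, M2=0
seg 0: a=-2, c=M0/2=0, d=(M1−M0)/(6·1)=5/2, b=Δ0−h0·(2M0+M1)/6=-11/2
seg 1: a=-5, c=M1/2=15/2, d=(M2−M1)/(6·1)=-5/2, b=Δ1−h1·(2M1+M2)/6=2
t_q=1/4 → seg 0, τ=1/4; S=-2+-11/2·τ+0·τ²+5/2·τ³=-427/128

  seg 0: a=-2 b=-11/2 c=0 d=5/2
  seg 1: a=-5 b=2 c=15/2 d=-5/2
S(1/4) = -427/128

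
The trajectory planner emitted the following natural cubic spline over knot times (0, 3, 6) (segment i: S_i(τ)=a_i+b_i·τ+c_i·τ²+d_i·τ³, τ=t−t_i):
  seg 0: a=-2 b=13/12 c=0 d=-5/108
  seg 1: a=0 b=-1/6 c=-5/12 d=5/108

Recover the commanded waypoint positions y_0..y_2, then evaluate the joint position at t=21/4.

y_0 = S_0(0) = a_0 = -2
y_1 = S_1(0) = a_1 = 0
y_2 = S_1(3) = -3
t_q=21/4 is in segment 1 (τ=9/4); S_1(τ)=-501/256

y_0=-2 y_1=0 y_2=-3
S(21/4) = -501/256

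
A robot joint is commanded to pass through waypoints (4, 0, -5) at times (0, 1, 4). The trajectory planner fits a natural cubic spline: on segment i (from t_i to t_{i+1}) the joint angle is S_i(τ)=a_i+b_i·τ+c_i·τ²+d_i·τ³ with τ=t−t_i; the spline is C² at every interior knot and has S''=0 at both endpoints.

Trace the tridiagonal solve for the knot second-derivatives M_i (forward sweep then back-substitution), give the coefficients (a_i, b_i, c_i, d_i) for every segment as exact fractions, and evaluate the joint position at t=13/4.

  seg 0: a=4 b=-103/24 c=0 d=7/24
  seg 1: a=0 b=-41/12 c=7/8 d=-7/72
S(13/4) = -2235/512

Δ: Δ0=-4, Δ1=-5/3
row 1: diag=8, rhs=14; c'=3/8, d'=7/4
back: M1=7/4
M: M0=0, M1=7/4, M2=0
seg 0: a=4, c=M0/2=0, d=(M1−M0)/(6·1)=7/24, b=Δ0−h0·(2M0+M1)/6=-103/24
seg 1: a=0, c=M1/2=7/8, d=(M2−M1)/(6·3)=-7/72, b=Δ1−h1·(2M1+M2)/6=-41/12
t_q=13/4 → seg 1, τ=9/4; S=0+-41/12·τ+7/8·τ²+-7/72·τ³=-2235/512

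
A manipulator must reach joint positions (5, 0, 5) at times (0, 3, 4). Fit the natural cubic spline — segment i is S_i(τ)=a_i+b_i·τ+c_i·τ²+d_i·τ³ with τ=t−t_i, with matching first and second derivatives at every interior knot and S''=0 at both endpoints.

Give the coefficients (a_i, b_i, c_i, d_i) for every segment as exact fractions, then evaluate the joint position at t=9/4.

  seg 0: a=5 b=-25/6 c=0 d=5/18
  seg 1: a=0 b=10/3 c=5/2 d=-5/6
S(9/4) = -155/128

Δ: Δ0=-5/3, Δ1=5
row 1: diag=8, rhs=40; c'=1/8, d'=5
back: M1=5
M: M0=0, M1=5, M2=0
seg 0: a=5, c=M0/2=0, d=(M1−M0)/(6·3)=5/18, b=Δ0−h0·(2M0+M1)/6=-25/6
seg 1: a=0, c=M1/2=5/2, d=(M2−M1)/(6·1)=-5/6, b=Δ1−h1·(2M1+M2)/6=10/3
t_q=9/4 → seg 0, τ=9/4; S=5+-25/6·τ+0·τ²+5/18·τ³=-155/128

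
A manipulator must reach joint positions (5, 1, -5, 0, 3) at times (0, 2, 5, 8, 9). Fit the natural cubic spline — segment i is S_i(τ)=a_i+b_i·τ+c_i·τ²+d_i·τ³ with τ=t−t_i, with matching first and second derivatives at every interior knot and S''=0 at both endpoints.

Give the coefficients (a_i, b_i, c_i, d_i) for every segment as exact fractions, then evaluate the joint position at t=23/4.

Δ: Δ0=-2, Δ1=-2, Δ2=5/3, Δ3=3
row 1: diag=10, rhs=0; c'=3/10, d'=0
row 2: denom=12−3·3/10=111/10; d'=(22−3·0)/(111/10)=220/111
row 3: denom=8−3·10/37=266/37; d'=(8−3·220/111)/(266/37)=2/7
back: M3=2/7
back: M2=220/111−10/37·2/7=40/21
back: M1=0−3/10·40/21=-4/7
M: M0=0, M1=-4/7, M2=40/21, M3=2/7, M4=0
seg 0: a=5, c=M0/2=0, d=(M1−M0)/(6·2)=-1/21, b=Δ0−h0·(2M0+M1)/6=-38/21
seg 1: a=1, c=M1/2=-2/7, d=(M2−M1)/(6·3)=26/189, b=Δ1−h1·(2M1+M2)/6=-50/21
seg 2: a=-5, c=M2/2=20/21, d=(M3−M2)/(6·3)=-17/189, b=Δ2−h2·(2M2+M3)/6=-8/21
seg 3: a=0, c=M3/2=1/7, d=(M4−M3)/(6·1)=-1/21, b=Δ3−h3·(2M3+M4)/6=61/21
t_q=23/4 → seg 2, τ=3/4; S=-5+-8/21·τ+20/21·τ²+-17/189·τ³=-2145/448

  seg 0: a=5 b=-38/21 c=0 d=-1/21
  seg 1: a=1 b=-50/21 c=-2/7 d=26/189
  seg 2: a=-5 b=-8/21 c=20/21 d=-17/189
  seg 3: a=0 b=61/21 c=1/7 d=-1/21
S(23/4) = -2145/448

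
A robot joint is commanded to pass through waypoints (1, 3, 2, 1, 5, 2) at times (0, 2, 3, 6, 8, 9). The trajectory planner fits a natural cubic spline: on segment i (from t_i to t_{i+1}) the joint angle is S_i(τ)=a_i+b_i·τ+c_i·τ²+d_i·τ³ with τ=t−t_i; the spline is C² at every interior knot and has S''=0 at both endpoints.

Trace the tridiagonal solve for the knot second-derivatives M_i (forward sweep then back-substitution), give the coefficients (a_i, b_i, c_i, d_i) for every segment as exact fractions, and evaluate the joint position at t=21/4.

  seg 0: a=1 b=2861/1731 c=0 d=-565/3462
  seg 1: a=3 b=-529/1731 c=-565/577 d=493/1731
  seg 2: a=2 b=-2440/1731 c=-72/577 d=93/577
  seg 3: a=1 b=3797/1731 c=765/577 d=-4925/6924
  seg 4: a=5 b=-1798/1731 c=-3395/1154 d=3395/3462
S(21/4) = 1205/36928

Δ: Δ0=1, Δ1=-1, Δ2=-1/3, Δ3=2, Δ4=-3
row 1: diag=6, rhs=-12; c'=1/6, d'=-2
row 2: denom=8−1·1/6=47/6; d'=(4−1·-2)/(47/6)=36/47
row 3: denom=10−3·18/47=416/47; d'=(14−3·36/47)/(416/47)=275/208
row 4: denom=6−2·47/208=577/104; d'=(-30−2·275/208)/(577/104)=-3395/577
back: M4=-3395/577
back: M3=275/208−47/208·-3395/577=1530/577
back: M2=36/47−18/47·1530/577=-144/577
back: M1=-2−1/6·-144/577=-1130/577
M: M0=0, M1=-1130/577, M2=-144/577, M3=1530/577, M4=-3395/577, M5=0
seg 0: a=1, c=M0/2=0, d=(M1−M0)/(6·2)=-565/3462, b=Δ0−h0·(2M0+M1)/6=2861/1731
seg 1: a=3, c=M1/2=-565/577, d=(M2−M1)/(6·1)=493/1731, b=Δ1−h1·(2M1+M2)/6=-529/1731
seg 2: a=2, c=M2/2=-72/577, d=(M3−M2)/(6·3)=93/577, b=Δ2−h2·(2M2+M3)/6=-2440/1731
seg 3: a=1, c=M3/2=765/577, d=(M4−M3)/(6·2)=-4925/6924, b=Δ3−h3·(2M3+M4)/6=3797/1731
seg 4: a=5, c=M4/2=-3395/1154, d=(M5−M4)/(6·1)=3395/3462, b=Δ4−h4·(2M4+M5)/6=-1798/1731
t_q=21/4 → seg 2, τ=9/4; S=2+-2440/1731·τ+-72/577·τ²+93/577·τ³=1205/36928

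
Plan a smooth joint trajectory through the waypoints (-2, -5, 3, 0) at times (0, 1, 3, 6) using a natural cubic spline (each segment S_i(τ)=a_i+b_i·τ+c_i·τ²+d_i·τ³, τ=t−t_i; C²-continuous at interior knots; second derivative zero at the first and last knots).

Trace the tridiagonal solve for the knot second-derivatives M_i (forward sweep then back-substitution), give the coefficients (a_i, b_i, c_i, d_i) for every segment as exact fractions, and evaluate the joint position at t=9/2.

  seg 0: a=-2 b=-31/7 c=0 d=10/7
  seg 1: a=-5 b=-1/7 c=30/7 d=-31/28
  seg 2: a=3 b=26/7 c=-33/14 d=11/42
S(9/2) = 465/112

Δ: Δ0=-3, Δ1=4, Δ2=-1
row 1: diag=6, rhs=42; c'=1/3, d'=7
row 2: denom=10−2·1/3=28/3; d'=(-30−2·7)/(28/3)=-33/7
back: M2=-33/7
back: M1=7−1/3·-33/7=60/7
M: M0=0, M1=60/7, M2=-33/7, M3=0
seg 0: a=-2, c=M0/2=0, d=(M1−M0)/(6·1)=10/7, b=Δ0−h0·(2M0+M1)/6=-31/7
seg 1: a=-5, c=M1/2=30/7, d=(M2−M1)/(6·2)=-31/28, b=Δ1−h1·(2M1+M2)/6=-1/7
seg 2: a=3, c=M2/2=-33/14, d=(M3−M2)/(6·3)=11/42, b=Δ2−h2·(2M2+M3)/6=26/7
t_q=9/2 → seg 2, τ=3/2; S=3+26/7·τ+-33/14·τ²+11/42·τ³=465/112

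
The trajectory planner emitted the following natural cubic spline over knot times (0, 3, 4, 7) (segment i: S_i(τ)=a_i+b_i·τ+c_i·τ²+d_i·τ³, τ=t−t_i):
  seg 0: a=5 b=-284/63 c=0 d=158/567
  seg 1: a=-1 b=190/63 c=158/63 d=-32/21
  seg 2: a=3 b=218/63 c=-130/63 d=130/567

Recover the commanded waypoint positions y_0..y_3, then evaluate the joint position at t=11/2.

y_0=5 y_1=-1 y_2=3 y_3=1
S(11/2) = 121/28

y_0 = S_0(0) = a_0 = 5
y_1 = S_1(0) = a_1 = -1
y_2 = S_2(0) = a_2 = 3
y_3 = S_2(3) = 1
t_q=11/2 is in segment 2 (τ=3/2); S_2(τ)=121/28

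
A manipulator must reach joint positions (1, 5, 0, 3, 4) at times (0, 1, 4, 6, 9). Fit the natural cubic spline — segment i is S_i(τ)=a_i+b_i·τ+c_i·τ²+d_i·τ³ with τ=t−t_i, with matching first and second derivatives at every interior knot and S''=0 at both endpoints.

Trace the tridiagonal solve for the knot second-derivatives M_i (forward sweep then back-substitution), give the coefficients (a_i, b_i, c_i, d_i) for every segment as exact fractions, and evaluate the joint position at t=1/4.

  seg 0: a=1 b=1679/339 c=0 d=-323/339
  seg 1: a=5 b=710/339 c=-323/113 d=544/1017
  seg 2: a=0 b=-208/339 c=221/113 d=-1219/2712
  seg 3: a=3 b=1231/678 c=-335/452 d=335/4068
S(1/4) = 16079/7232

Δ: Δ0=4, Δ1=-5/3, Δ2=3/2, Δ3=1/3
row 1: diag=8, rhs=-34; c'=3/8, d'=-17/4
row 2: denom=10−3·3/8=71/8; d'=(19−3·-17/4)/(71/8)=254/71
row 3: denom=10−2·16/71=678/71; d'=(-7−2·254/71)/(678/71)=-335/226
back: M3=-335/226
back: M2=254/71−16/71·-335/226=442/113
back: M1=-17/4−3/8·442/113=-646/113
M: M0=0, M1=-646/113, M2=442/113, M3=-335/226, M4=0
seg 0: a=1, c=M0/2=0, d=(M1−M0)/(6·1)=-323/339, b=Δ0−h0·(2M0+M1)/6=1679/339
seg 1: a=5, c=M1/2=-323/113, d=(M2−M1)/(6·3)=544/1017, b=Δ1−h1·(2M1+M2)/6=710/339
seg 2: a=0, c=M2/2=221/113, d=(M3−M2)/(6·2)=-1219/2712, b=Δ2−h2·(2M2+M3)/6=-208/339
seg 3: a=3, c=M3/2=-335/452, d=(M4−M3)/(6·3)=335/4068, b=Δ3−h3·(2M3+M4)/6=1231/678
t_q=1/4 → seg 0, τ=1/4; S=1+1679/339·τ+0·τ²+-323/339·τ³=16079/7232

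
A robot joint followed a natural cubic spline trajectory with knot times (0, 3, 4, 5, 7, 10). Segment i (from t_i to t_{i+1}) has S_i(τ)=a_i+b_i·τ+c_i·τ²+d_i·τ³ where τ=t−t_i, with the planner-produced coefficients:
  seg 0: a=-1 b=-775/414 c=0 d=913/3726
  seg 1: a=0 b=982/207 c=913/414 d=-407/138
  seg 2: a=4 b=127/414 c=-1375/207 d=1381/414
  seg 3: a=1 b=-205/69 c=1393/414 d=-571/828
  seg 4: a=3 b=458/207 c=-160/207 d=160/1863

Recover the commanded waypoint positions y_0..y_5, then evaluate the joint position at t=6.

y_0=-1 y_1=0 y_2=4 y_3=1 y_4=3 y_5=5
S(6) = 583/828

y_0 = S_0(0) = a_0 = -1
y_1 = S_1(0) = a_1 = 0
y_2 = S_2(0) = a_2 = 4
y_3 = S_3(0) = a_3 = 1
y_4 = S_4(0) = a_4 = 3
y_5 = S_4(3) = 5
t_q=6 is in segment 3 (τ=1); S_3(τ)=583/828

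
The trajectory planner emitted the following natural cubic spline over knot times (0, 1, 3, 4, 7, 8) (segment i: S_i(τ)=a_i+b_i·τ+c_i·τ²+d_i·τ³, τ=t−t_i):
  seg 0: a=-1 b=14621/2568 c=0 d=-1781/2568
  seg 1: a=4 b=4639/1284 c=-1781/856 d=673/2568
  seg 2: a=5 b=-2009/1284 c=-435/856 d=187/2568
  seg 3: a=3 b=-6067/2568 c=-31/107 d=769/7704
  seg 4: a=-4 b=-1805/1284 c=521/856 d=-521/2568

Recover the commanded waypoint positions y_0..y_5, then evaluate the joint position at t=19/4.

y_0 = S_0(0) = a_0 = -1
y_1 = S_1(0) = a_1 = 4
y_2 = S_2(0) = a_2 = 5
y_3 = S_3(0) = a_3 = 3
y_4 = S_4(0) = a_4 = -4
y_5 = S_4(1) = -5
t_q=19/4 is in segment 3 (τ=3/4); S_3(τ)=60659/54784

y_0=-1 y_1=4 y_2=5 y_3=3 y_4=-4 y_5=-5
S(19/4) = 60659/54784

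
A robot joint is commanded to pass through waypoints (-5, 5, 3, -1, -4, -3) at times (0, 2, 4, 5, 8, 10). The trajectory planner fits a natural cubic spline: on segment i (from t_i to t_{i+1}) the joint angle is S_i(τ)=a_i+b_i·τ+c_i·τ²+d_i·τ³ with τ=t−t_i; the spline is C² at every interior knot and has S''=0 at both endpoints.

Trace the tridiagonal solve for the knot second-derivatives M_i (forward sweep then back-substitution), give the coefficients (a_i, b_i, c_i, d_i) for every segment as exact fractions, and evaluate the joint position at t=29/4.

Δ: Δ0=5, Δ1=-1, Δ2=-4, Δ3=-1, Δ4=1/2
row 1: diag=8, rhs=-36; c'=1/4, d'=-9/2
row 2: denom=6−2·1/4=11/2; d'=(-18−2·-9/2)/(11/2)=-18/11
row 3: denom=8−1·2/11=86/11; d'=(18−1·-18/11)/(86/11)=108/43
row 4: denom=10−3·33/86=761/86; d'=(9−3·108/43)/(761/86)=126/761
back: M4=126/761
back: M3=108/43−33/86·126/761=1863/761
back: M2=-18/11−2/11·1863/761=-1584/761
back: M1=-9/2−1/4·-1584/761=-6057/1522
M: M0=0, M1=-6057/1522, M2=-1584/761, M3=1863/761, M4=126/761, M5=0
seg 0: a=-5, c=M0/2=0, d=(M1−M0)/(6·2)=-2019/6088, b=Δ0−h0·(2M0+M1)/6=9629/1522
seg 1: a=5, c=M1/2=-6057/3044, d=(M2−M1)/(6·2)=963/6088, b=Δ1−h1·(2M1+M2)/6=1786/761
seg 2: a=3, c=M2/2=-792/761, d=(M3−M2)/(6·1)=1149/1522, b=Δ2−h2·(2M2+M3)/6=-5653/1522
seg 3: a=-1, c=M3/2=1863/1522, d=(M4−M3)/(6·3)=-193/1522, b=Δ3−h3·(2M3+M4)/6=-2687/761
seg 4: a=-4, c=M4/2=63/761, d=(M5−M4)/(6·2)=-21/1522, b=Δ4−h4·(2M4+M5)/6=593/1522
t_q=29/4 → seg 3, τ=9/4; S=-1+-2687/761·τ+1863/1522·τ²+-193/1522·τ³=-408349/97408

  seg 0: a=-5 b=9629/1522 c=0 d=-2019/6088
  seg 1: a=5 b=1786/761 c=-6057/3044 d=963/6088
  seg 2: a=3 b=-5653/1522 c=-792/761 d=1149/1522
  seg 3: a=-1 b=-2687/761 c=1863/1522 d=-193/1522
  seg 4: a=-4 b=593/1522 c=63/761 d=-21/1522
S(29/4) = -408349/97408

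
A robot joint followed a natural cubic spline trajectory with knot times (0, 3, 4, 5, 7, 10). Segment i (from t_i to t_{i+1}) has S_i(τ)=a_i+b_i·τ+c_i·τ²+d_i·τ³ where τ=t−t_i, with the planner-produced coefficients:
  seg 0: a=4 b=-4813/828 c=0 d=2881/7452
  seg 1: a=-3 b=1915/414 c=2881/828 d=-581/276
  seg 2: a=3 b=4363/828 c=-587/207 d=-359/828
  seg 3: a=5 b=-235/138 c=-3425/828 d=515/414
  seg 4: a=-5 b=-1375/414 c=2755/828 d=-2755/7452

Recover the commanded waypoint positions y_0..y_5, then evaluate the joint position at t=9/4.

y_0 = S_0(0) = a_0 = 4
y_1 = S_1(0) = a_1 = -3
y_2 = S_2(0) = a_2 = 3
y_3 = S_3(0) = a_3 = 5
y_4 = S_4(0) = a_4 = -5
y_5 = S_4(3) = 5
t_q=9/4 is in segment 0 (τ=9/4); S_0(τ)=-27527/5888

y_0=4 y_1=-3 y_2=3 y_3=5 y_4=-5 y_5=5
S(9/4) = -27527/5888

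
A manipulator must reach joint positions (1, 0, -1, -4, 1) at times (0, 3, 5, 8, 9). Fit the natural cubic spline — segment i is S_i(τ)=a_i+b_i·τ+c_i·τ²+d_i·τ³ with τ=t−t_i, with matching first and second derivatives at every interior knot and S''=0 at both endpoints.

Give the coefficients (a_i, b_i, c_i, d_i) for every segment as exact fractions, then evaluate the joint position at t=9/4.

  seg 0: a=1 b=-215/452 c=0 d=193/12204
  seg 1: a=0 b=-11/226 c=193/1356 d=-499/2712
  seg 2: a=-1 b=-572/339 c=-326/339 d=1211/3051
  seg 3: a=-4 b=1105/339 c=295/113 d=-295/339
S(9/4) = 3179/28928

Δ: Δ0=-1/3, Δ1=-1/2, Δ2=-1, Δ3=5
row 1: diag=10, rhs=-1; c'=1/5, d'=-1/10
row 2: denom=10−2·1/5=48/5; d'=(-3−2·-1/10)/(48/5)=-7/24
row 3: denom=8−3·5/16=113/16; d'=(36−3·-7/24)/(113/16)=590/113
back: M3=590/113
back: M2=-7/24−5/16·590/113=-652/339
back: M1=-1/10−1/5·-652/339=193/678
M: M0=0, M1=193/678, M2=-652/339, M3=590/113, M4=0
seg 0: a=1, c=M0/2=0, d=(M1−M0)/(6·3)=193/12204, b=Δ0−h0·(2M0+M1)/6=-215/452
seg 1: a=0, c=M1/2=193/1356, d=(M2−M1)/(6·2)=-499/2712, b=Δ1−h1·(2M1+M2)/6=-11/226
seg 2: a=-1, c=M2/2=-326/339, d=(M3−M2)/(6·3)=1211/3051, b=Δ2−h2·(2M2+M3)/6=-572/339
seg 3: a=-4, c=M3/2=295/113, d=(M4−M3)/(6·1)=-295/339, b=Δ3−h3·(2M3+M4)/6=1105/339
t_q=9/4 → seg 0, τ=9/4; S=1+-215/452·τ+0·τ²+193/12204·τ³=3179/28928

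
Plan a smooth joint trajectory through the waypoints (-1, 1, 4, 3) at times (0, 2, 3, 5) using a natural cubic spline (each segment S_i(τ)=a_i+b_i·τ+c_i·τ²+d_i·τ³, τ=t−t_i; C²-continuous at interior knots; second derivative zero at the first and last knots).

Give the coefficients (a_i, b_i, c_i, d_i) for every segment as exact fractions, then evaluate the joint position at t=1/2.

Δ: Δ0=1, Δ1=3, Δ2=-1/2
row 1: diag=6, rhs=12; c'=1/6, d'=2
row 2: denom=6−1·1/6=35/6; d'=(-21−1·2)/(35/6)=-138/35
back: M2=-138/35
back: M1=2−1/6·-138/35=93/35
M: M0=0, M1=93/35, M2=-138/35, M3=0
seg 0: a=-1, c=M0/2=0, d=(M1−M0)/(6·2)=31/140, b=Δ0−h0·(2M0+M1)/6=4/35
seg 1: a=1, c=M1/2=93/70, d=(M2−M1)/(6·1)=-11/10, b=Δ1−h1·(2M1+M2)/6=97/35
seg 2: a=4, c=M2/2=-69/35, d=(M3−M2)/(6·2)=23/70, b=Δ2−h2·(2M2+M3)/6=149/70
t_q=1/2 → seg 0, τ=1/2; S=-1+4/35·τ+0·τ²+31/140·τ³=-205/224

  seg 0: a=-1 b=4/35 c=0 d=31/140
  seg 1: a=1 b=97/35 c=93/70 d=-11/10
  seg 2: a=4 b=149/70 c=-69/35 d=23/70
S(1/2) = -205/224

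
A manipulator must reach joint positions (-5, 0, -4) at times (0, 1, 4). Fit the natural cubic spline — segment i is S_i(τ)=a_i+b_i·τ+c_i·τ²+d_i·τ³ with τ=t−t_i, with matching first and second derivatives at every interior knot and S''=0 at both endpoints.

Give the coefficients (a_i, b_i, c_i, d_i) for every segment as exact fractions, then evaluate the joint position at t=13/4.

  seg 0: a=-5 b=139/24 c=0 d=-19/24
  seg 1: a=0 b=41/12 c=-19/8 d=19/72
S(13/4) = -681/512

Δ: Δ0=5, Δ1=-4/3
row 1: diag=8, rhs=-38; c'=3/8, d'=-19/4
back: M1=-19/4
M: M0=0, M1=-19/4, M2=0
seg 0: a=-5, c=M0/2=0, d=(M1−M0)/(6·1)=-19/24, b=Δ0−h0·(2M0+M1)/6=139/24
seg 1: a=0, c=M1/2=-19/8, d=(M2−M1)/(6·3)=19/72, b=Δ1−h1·(2M1+M2)/6=41/12
t_q=13/4 → seg 1, τ=9/4; S=0+41/12·τ+-19/8·τ²+19/72·τ³=-681/512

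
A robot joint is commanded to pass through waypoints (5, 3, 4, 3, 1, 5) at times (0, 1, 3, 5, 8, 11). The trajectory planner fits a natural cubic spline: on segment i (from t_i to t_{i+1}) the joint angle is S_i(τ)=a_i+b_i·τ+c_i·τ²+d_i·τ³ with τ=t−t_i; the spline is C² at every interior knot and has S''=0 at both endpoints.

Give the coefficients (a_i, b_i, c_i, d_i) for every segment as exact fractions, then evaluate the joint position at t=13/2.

  seg 0: a=5 b=-5741/2298 c=0 d=1145/2298
  seg 1: a=3 b=-1153/1149 c=1145/766 d=-3415/9192
  seg 2: a=4 b=1189/2298 c=-1125/1532 d=1037/9192
  seg 3: a=3 b=-1225/1149 c=-22/383 d=73/1149
  seg 4: a=1 b=350/1149 c=197/383 d=-197/3447
S(13/2) = 4553/3064

Δ: Δ0=-2, Δ1=1/2, Δ2=-1/2, Δ3=-2/3, Δ4=4/3
row 1: diag=6, rhs=15; c'=1/3, d'=5/2
row 2: denom=8−2·1/3=22/3; d'=(-6−2·5/2)/(22/3)=-3/2
row 3: denom=10−2·3/11=104/11; d'=(-1−2·-3/2)/(104/11)=11/52
row 4: denom=12−3·33/104=1149/104; d'=(12−3·11/52)/(1149/104)=394/383
back: M4=394/383
back: M3=11/52−33/104·394/383=-44/383
back: M2=-3/2−3/11·-44/383=-1125/766
back: M1=5/2−1/3·-1125/766=1145/383
M: M0=0, M1=1145/383, M2=-1125/766, M3=-44/383, M4=394/383, M5=0
seg 0: a=5, c=M0/2=0, d=(M1−M0)/(6·1)=1145/2298, b=Δ0−h0·(2M0+M1)/6=-5741/2298
seg 1: a=3, c=M1/2=1145/766, d=(M2−M1)/(6·2)=-3415/9192, b=Δ1−h1·(2M1+M2)/6=-1153/1149
seg 2: a=4, c=M2/2=-1125/1532, d=(M3−M2)/(6·2)=1037/9192, b=Δ2−h2·(2M2+M3)/6=1189/2298
seg 3: a=3, c=M3/2=-22/383, d=(M4−M3)/(6·3)=73/1149, b=Δ3−h3·(2M3+M4)/6=-1225/1149
seg 4: a=1, c=M4/2=197/383, d=(M5−M4)/(6·3)=-197/3447, b=Δ4−h4·(2M4+M5)/6=350/1149
t_q=13/2 → seg 3, τ=3/2; S=3+-1225/1149·τ+-22/383·τ²+73/1149·τ³=4553/3064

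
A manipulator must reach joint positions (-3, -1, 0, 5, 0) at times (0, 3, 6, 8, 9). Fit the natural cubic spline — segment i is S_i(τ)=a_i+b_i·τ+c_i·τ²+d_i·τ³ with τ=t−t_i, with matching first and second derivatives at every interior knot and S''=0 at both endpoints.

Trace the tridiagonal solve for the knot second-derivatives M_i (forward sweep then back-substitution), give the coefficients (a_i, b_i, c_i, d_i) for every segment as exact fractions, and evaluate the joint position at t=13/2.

Δ: Δ0=2/3, Δ1=1/3, Δ2=5/2, Δ3=-5
row 1: diag=12, rhs=-2; c'=1/4, d'=-1/6
row 2: denom=10−3·1/4=37/4; d'=(13−3·-1/6)/(37/4)=54/37
row 3: denom=6−2·8/37=206/37; d'=(-45−2·54/37)/(206/37)=-1773/206
back: M3=-1773/206
back: M2=54/37−8/37·-1773/206=342/103
back: M1=-1/6−1/4·342/103=-308/309
M: M0=0, M1=-308/309, M2=342/103, M3=-1773/206, M4=0
seg 0: a=-3, c=M0/2=0, d=(M1−M0)/(6·3)=-154/2781, b=Δ0−h0·(2M0+M1)/6=120/103
seg 1: a=-1, c=M1/2=-154/309, d=(M2−M1)/(6·3)=667/2781, b=Δ1−h1·(2M1+M2)/6=-34/103
seg 2: a=0, c=M2/2=171/103, d=(M3−M2)/(6·2)=-819/824, b=Δ2−h2·(2M2+M3)/6=325/103
seg 3: a=5, c=M3/2=-1773/412, d=(M4−M3)/(6·1)=591/412, b=Δ3−h3·(2M3+M4)/6=-439/206
t_q=13/2 → seg 2, τ=1/2; S=0+325/103·τ+171/103·τ²+-819/824·τ³=12317/6592

  seg 0: a=-3 b=120/103 c=0 d=-154/2781
  seg 1: a=-1 b=-34/103 c=-154/309 d=667/2781
  seg 2: a=0 b=325/103 c=171/103 d=-819/824
  seg 3: a=5 b=-439/206 c=-1773/412 d=591/412
S(13/2) = 12317/6592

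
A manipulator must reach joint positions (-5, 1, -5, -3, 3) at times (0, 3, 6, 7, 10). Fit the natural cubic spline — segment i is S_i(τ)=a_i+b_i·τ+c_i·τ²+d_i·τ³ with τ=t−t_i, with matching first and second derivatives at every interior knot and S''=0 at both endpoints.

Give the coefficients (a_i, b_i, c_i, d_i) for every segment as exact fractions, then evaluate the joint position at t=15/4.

Δ: Δ0=2, Δ1=-2, Δ2=2, Δ3=2
row 1: diag=12, rhs=-24; c'=1/4, d'=-2
row 2: denom=8−3·1/4=29/4; d'=(24−3·-2)/(29/4)=120/29
row 3: denom=8−1·4/29=228/29; d'=(0−1·120/29)/(228/29)=-10/19
back: M3=-10/19
back: M2=120/29−4/29·-10/19=80/19
back: M1=-2−1/4·80/19=-58/19
M: M0=0, M1=-58/19, M2=80/19, M3=-10/19, M4=0
seg 0: a=-5, c=M0/2=0, d=(M1−M0)/(6·3)=-29/171, b=Δ0−h0·(2M0+M1)/6=67/19
seg 1: a=1, c=M1/2=-29/19, d=(M2−M1)/(6·3)=23/57, b=Δ1−h1·(2M1+M2)/6=-20/19
seg 2: a=-5, c=M2/2=40/19, d=(M3−M2)/(6·1)=-15/19, b=Δ2−h2·(2M2+M3)/6=13/19
seg 3: a=-3, c=M3/2=-5/19, d=(M4−M3)/(6·3)=5/171, b=Δ3−h3·(2M3+M4)/6=48/19
t_q=15/4 → seg 1, τ=3/4; S=1+-20/19·τ+-29/19·τ²+23/57·τ³=-581/1216

  seg 0: a=-5 b=67/19 c=0 d=-29/171
  seg 1: a=1 b=-20/19 c=-29/19 d=23/57
  seg 2: a=-5 b=13/19 c=40/19 d=-15/19
  seg 3: a=-3 b=48/19 c=-5/19 d=5/171
S(15/4) = -581/1216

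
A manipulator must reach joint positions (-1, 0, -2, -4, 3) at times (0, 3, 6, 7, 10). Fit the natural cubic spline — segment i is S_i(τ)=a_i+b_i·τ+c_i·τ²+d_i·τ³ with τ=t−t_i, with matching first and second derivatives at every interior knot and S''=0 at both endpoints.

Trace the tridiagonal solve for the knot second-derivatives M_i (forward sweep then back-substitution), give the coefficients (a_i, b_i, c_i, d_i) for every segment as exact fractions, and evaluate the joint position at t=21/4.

  seg 0: a=-1 b=47/114 c=0 d=-1/114
  seg 1: a=0 b=10/57 c=-3/38 d=-23/342
  seg 2: a=-2 b=-241/114 c=-13/19 d=91/114
  seg 3: a=-4 b=-62/57 c=65/38 d=-65/342
S(21/4) = -1875/2432

Δ: Δ0=1/3, Δ1=-2/3, Δ2=-2, Δ3=7/3
row 1: diag=12, rhs=-6; c'=1/4, d'=-1/2
row 2: denom=8−3·1/4=29/4; d'=(-8−3·-1/2)/(29/4)=-26/29
row 3: denom=8−1·4/29=228/29; d'=(26−1·-26/29)/(228/29)=65/19
back: M3=65/19
back: M2=-26/29−4/29·65/19=-26/19
back: M1=-1/2−1/4·-26/19=-3/19
M: M0=0, M1=-3/19, M2=-26/19, M3=65/19, M4=0
seg 0: a=-1, c=M0/2=0, d=(M1−M0)/(6·3)=-1/114, b=Δ0−h0·(2M0+M1)/6=47/114
seg 1: a=0, c=M1/2=-3/38, d=(M2−M1)/(6·3)=-23/342, b=Δ1−h1·(2M1+M2)/6=10/57
seg 2: a=-2, c=M2/2=-13/19, d=(M3−M2)/(6·1)=91/114, b=Δ2−h2·(2M2+M3)/6=-241/114
seg 3: a=-4, c=M3/2=65/38, d=(M4−M3)/(6·3)=-65/342, b=Δ3−h3·(2M3+M4)/6=-62/57
t_q=21/4 → seg 1, τ=9/4; S=0+10/57·τ+-3/38·τ²+-23/342·τ³=-1875/2432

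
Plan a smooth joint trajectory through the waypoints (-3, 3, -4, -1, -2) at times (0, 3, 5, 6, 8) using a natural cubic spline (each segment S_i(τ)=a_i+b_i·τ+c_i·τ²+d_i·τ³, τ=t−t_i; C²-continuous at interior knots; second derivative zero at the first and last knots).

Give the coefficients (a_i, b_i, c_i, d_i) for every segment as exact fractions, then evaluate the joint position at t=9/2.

  seg 0: a=-3 b=2969/652 c=0 d=-185/652
  seg 1: a=3 b=-1013/326 c=-1665/652 d=1537/1304
  seg 2: a=-4 b=134/163 c=1473/326 d=-763/326
  seg 3: a=-1 b=925/326 c=-408/163 d=68/163
S(9/2) = -35769/10432

Δ: Δ0=2, Δ1=-7/2, Δ2=3, Δ3=-1/2
row 1: diag=10, rhs=-33; c'=1/5, d'=-33/10
row 2: denom=6−2·1/5=28/5; d'=(39−2·-33/10)/(28/5)=57/7
row 3: denom=6−1·5/28=163/28; d'=(-21−1·57/7)/(163/28)=-816/163
back: M3=-816/163
back: M2=57/7−5/28·-816/163=1473/163
back: M1=-33/10−1/5·1473/163=-1665/326
M: M0=0, M1=-1665/326, M2=1473/163, M3=-816/163, M4=0
seg 0: a=-3, c=M0/2=0, d=(M1−M0)/(6·3)=-185/652, b=Δ0−h0·(2M0+M1)/6=2969/652
seg 1: a=3, c=M1/2=-1665/652, d=(M2−M1)/(6·2)=1537/1304, b=Δ1−h1·(2M1+M2)/6=-1013/326
seg 2: a=-4, c=M2/2=1473/326, d=(M3−M2)/(6·1)=-763/326, b=Δ2−h2·(2M2+M3)/6=134/163
seg 3: a=-1, c=M3/2=-408/163, d=(M4−M3)/(6·2)=68/163, b=Δ3−h3·(2M3+M4)/6=925/326
t_q=9/2 → seg 1, τ=3/2; S=3+-1013/326·τ+-1665/652·τ²+1537/1304·τ³=-35769/10432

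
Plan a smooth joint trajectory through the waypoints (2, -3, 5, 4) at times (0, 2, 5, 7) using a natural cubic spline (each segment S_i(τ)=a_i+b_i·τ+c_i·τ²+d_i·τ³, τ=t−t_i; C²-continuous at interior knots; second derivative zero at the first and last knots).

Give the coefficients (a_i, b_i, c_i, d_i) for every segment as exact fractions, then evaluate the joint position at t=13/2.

  seg 0: a=2 b=-2099/546 c=0 d=367/1092
  seg 1: a=-3 b=103/546 c=367/182 d=-25/63
  seg 2: a=5 b=859/546 c=-283/182 d=283/1092
S(13/2) = 13791/2912

Δ: Δ0=-5/2, Δ1=8/3, Δ2=-1/2
row 1: diag=10, rhs=31; c'=3/10, d'=31/10
row 2: denom=10−3·3/10=91/10; d'=(-19−3·31/10)/(91/10)=-283/91
back: M2=-283/91
back: M1=31/10−3/10·-283/91=367/91
M: M0=0, M1=367/91, M2=-283/91, M3=0
seg 0: a=2, c=M0/2=0, d=(M1−M0)/(6·2)=367/1092, b=Δ0−h0·(2M0+M1)/6=-2099/546
seg 1: a=-3, c=M1/2=367/182, d=(M2−M1)/(6·3)=-25/63, b=Δ1−h1·(2M1+M2)/6=103/546
seg 2: a=5, c=M2/2=-283/182, d=(M3−M2)/(6·2)=283/1092, b=Δ2−h2·(2M2+M3)/6=859/546
t_q=13/2 → seg 2, τ=3/2; S=5+859/546·τ+-283/182·τ²+283/1092·τ³=13791/2912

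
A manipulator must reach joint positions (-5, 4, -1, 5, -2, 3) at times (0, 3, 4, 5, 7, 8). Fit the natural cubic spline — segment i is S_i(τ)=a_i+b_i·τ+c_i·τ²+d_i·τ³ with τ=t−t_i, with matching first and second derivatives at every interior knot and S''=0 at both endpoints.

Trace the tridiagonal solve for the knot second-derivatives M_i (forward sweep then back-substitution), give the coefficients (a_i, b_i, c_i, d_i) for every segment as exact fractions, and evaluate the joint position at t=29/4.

  seg 0: a=-5 b=3519/472 c=0 d=-701/1416
  seg 1: a=4 b=-1395/236 c=-2103/472 d=2533/472
  seg 2: a=-1 b=603/472 c=687/59 d=-3267/472
  seg 3: a=5 b=897/236 c=-4305/472 d=1291/472
  seg 4: a=-2 b=33/236 c=3441/472 d=-1147/472
S(29/4) = -46743/30208

Δ: Δ0=3, Δ1=-5, Δ2=6, Δ3=-7/2, Δ4=5
row 1: diag=8, rhs=-48; c'=1/8, d'=-6
row 2: denom=4−1·1/8=31/8; d'=(66−1·-6)/(31/8)=576/31
row 3: denom=6−1·8/31=178/31; d'=(-57−1·576/31)/(178/31)=-2343/178
row 4: denom=6−2·31/89=472/89; d'=(51−2·-2343/178)/(472/89)=3441/236
back: M4=3441/236
back: M3=-2343/178−31/89·3441/236=-4305/236
back: M2=576/31−8/31·-4305/236=1374/59
back: M1=-6−1/8·1374/59=-2103/236
M: M0=0, M1=-2103/236, M2=1374/59, M3=-4305/236, M4=3441/236, M5=0
seg 0: a=-5, c=M0/2=0, d=(M1−M0)/(6·3)=-701/1416, b=Δ0−h0·(2M0+M1)/6=3519/472
seg 1: a=4, c=M1/2=-2103/472, d=(M2−M1)/(6·1)=2533/472, b=Δ1−h1·(2M1+M2)/6=-1395/236
seg 2: a=-1, c=M2/2=687/59, d=(M3−M2)/(6·1)=-3267/472, b=Δ2−h2·(2M2+M3)/6=603/472
seg 3: a=5, c=M3/2=-4305/472, d=(M4−M3)/(6·2)=1291/472, b=Δ3−h3·(2M3+M4)/6=897/236
seg 4: a=-2, c=M4/2=3441/472, d=(M5−M4)/(6·1)=-1147/472, b=Δ4−h4·(2M4+M5)/6=33/236
t_q=29/4 → seg 4, τ=1/4; S=-2+33/236·τ+3441/472·τ²+-1147/472·τ³=-46743/30208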